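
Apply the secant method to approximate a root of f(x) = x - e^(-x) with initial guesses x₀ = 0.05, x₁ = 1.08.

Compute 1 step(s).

f(x) = x - e^(-x)
x₀ = 0.05, x₁ = 1.08

Secant formula: x_{n+1} = x_n - f(x_n)(x_n - x_{n-1})/(f(x_n) - f(x_{n-1}))

Iteration 1:
  f(0.050000) = -0.901229
  f(1.080000) = 0.740404
  x_2 = 1.080000 - 0.740404×(1.080000 - 0.050000)/(0.740404 - (-0.901229))
       = 0.615453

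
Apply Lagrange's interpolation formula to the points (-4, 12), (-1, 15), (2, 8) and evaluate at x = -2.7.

Lagrange interpolation formula:
P(x) = Σ yᵢ × Lᵢ(x)
where Lᵢ(x) = Π_{j≠i} (x - xⱼ)/(xᵢ - xⱼ)

L_0(-2.7) = (-2.7 - (-1))/(-4 - (-1)) × (-2.7 - 2)/(-4 - 2) = 0.443889
L_1(-2.7) = (-2.7 - (-4))/(-1 - (-4)) × (-2.7 - 2)/(-1 - 2) = 0.678889
L_2(-2.7) = (-2.7 - (-4))/(2 - (-4)) × (-2.7 - (-1))/(2 - (-1)) = -0.122778

P(-2.7) = 12×L_0(-2.7) + 15×L_1(-2.7) + 8×L_2(-2.7)
P(-2.7) = 14.527778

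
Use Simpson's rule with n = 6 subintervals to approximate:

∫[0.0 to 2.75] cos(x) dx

f(x) = cos(x)
a = 0.0, b = 2.75, n = 6
h = (b - a)/n = 0.458333

Simpson's rule: (h/3)[f(x₀) + 4f(x₁) + 2f(x₂) + ... + f(xₙ)]

x_0 = 0.0000, f(x_0) = 1.000000, coefficient = 1
x_1 = 0.4583, f(x_1) = 0.896791, coefficient = 4
x_2 = 0.9167, f(x_2) = 0.608469, coefficient = 2
x_3 = 1.3750, f(x_3) = 0.194548, coefficient = 4
x_4 = 1.8333, f(x_4) = -0.259531, coefficient = 2
x_5 = 2.2917, f(x_5) = -0.660039, coefficient = 4
x_6 = 2.7500, f(x_6) = -0.924302, coefficient = 1

I ≈ (0.458333/3) × 2.498773 = 0.381757
Exact value: 0.381661
Error: 0.000096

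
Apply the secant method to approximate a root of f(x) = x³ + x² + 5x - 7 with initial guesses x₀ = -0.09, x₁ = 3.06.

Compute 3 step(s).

f(x) = x³ + x² + 5x - 7
x₀ = -0.09, x₁ = 3.06

Secant formula: x_{n+1} = x_n - f(x_n)(x_n - x_{n-1})/(f(x_n) - f(x_{n-1}))

Iteration 1:
  f(-0.090000) = -7.442629
  f(3.060000) = 46.316216
  x_2 = 3.060000 - 46.316216×(3.060000 - (-0.090000))/(46.316216 - (-7.442629))
       = 0.346101
Iteration 2:
  f(3.060000) = 46.316216
  f(0.346101) = -5.108252
  x_3 = 0.346101 - (-5.108252)×(0.346101 - 3.060000)/(-5.108252 - 46.316216)
       = 0.615686
Iteration 3:
  f(0.346101) = -5.108252
  f(0.615686) = -3.309112
  x_4 = 0.615686 - (-3.309112)×(0.615686 - 0.346101)/(-3.309112 - (-5.108252))
       = 1.111527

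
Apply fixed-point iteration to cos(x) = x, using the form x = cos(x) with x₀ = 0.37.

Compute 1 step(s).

Equation: cos(x) = x
Fixed-point form: x = cos(x)
x₀ = 0.37

x_1 = g(0.370000) = 0.932327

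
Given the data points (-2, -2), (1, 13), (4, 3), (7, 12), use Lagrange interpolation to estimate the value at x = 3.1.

Lagrange interpolation formula:
P(x) = Σ yᵢ × Lᵢ(x)
where Lᵢ(x) = Π_{j≠i} (x - xⱼ)/(xᵢ - xⱼ)

L_0(3.1) = (3.1 - 1)/(-2 - 1) × (3.1 - 4)/(-2 - 4) × (3.1 - 7)/(-2 - 7) = -0.045500
L_1(3.1) = (3.1 - (-2))/(1 - (-2)) × (3.1 - 4)/(1 - 4) × (3.1 - 7)/(1 - 7) = 0.331500
L_2(3.1) = (3.1 - (-2))/(4 - (-2)) × (3.1 - 1)/(4 - 1) × (3.1 - 7)/(4 - 7) = 0.773500
L_3(3.1) = (3.1 - (-2))/(7 - (-2)) × (3.1 - 1)/(7 - 1) × (3.1 - 4)/(7 - 4) = -0.059500

P(3.1) = (-2)×L_0(3.1) + 13×L_1(3.1) + 3×L_2(3.1) + 12×L_3(3.1)
P(3.1) = 6.007000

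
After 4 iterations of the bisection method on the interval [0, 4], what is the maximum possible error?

Bisection error bound: |error| ≤ (b-a)/2^n
|error| ≤ (4 - 0)/2^4 = 4/2^4
|error| ≤ 0.2500000000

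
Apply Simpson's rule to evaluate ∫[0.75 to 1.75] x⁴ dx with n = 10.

f(x) = x⁴
a = 0.75, b = 1.75, n = 10
h = (b - a)/n = 0.100000

Simpson's rule: (h/3)[f(x₀) + 4f(x₁) + 2f(x₂) + ... + f(xₙ)]

x_0 = 0.7500, f(x_0) = 0.316406, coefficient = 1
x_1 = 0.8500, f(x_1) = 0.522006, coefficient = 4
x_2 = 0.9500, f(x_2) = 0.814506, coefficient = 2
x_3 = 1.0500, f(x_3) = 1.215506, coefficient = 4
x_4 = 1.1500, f(x_4) = 1.749006, coefficient = 2
x_5 = 1.2500, f(x_5) = 2.441406, coefficient = 4
x_6 = 1.3500, f(x_6) = 3.321506, coefficient = 2
x_7 = 1.4500, f(x_7) = 4.420506, coefficient = 4
x_8 = 1.5500, f(x_8) = 5.772006, coefficient = 2
x_9 = 1.6500, f(x_9) = 7.412006, coefficient = 4
x_10 = 1.7500, f(x_10) = 9.378906, coefficient = 1

I ≈ (0.100000/3) × 97.055087 = 3.235170
Exact value: 3.235156
Error: 0.000013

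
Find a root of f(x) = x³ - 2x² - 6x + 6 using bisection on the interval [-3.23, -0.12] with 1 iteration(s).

f(x) = x³ - 2x² - 6x + 6
Initial interval: [-3.23, -0.12]

Iteration 1:
  c_1 = (-3.230000 + (-0.120000))/2 = -1.675000
  f(c_1) = f(-1.675000) = 5.739328
  f(a) × f(c) < 0, new interval: [-3.230000, -1.675000]

After 1 iteration(s), the approximation is c_1 = -1.675000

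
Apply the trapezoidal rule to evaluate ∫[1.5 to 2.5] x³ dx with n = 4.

f(x) = x³
a = 1.5, b = 2.5, n = 4
h = (b - a)/n = 0.250000

Trapezoidal rule: (h/2)[f(x₀) + 2f(x₁) + 2f(x₂) + ... + f(xₙ)]

x_0 = 1.5000, f(x_0) = 3.375000, coefficient = 1
x_1 = 1.7500, f(x_1) = 5.359375, coefficient = 2
x_2 = 2.0000, f(x_2) = 8.000000, coefficient = 2
x_3 = 2.2500, f(x_3) = 11.390625, coefficient = 2
x_4 = 2.5000, f(x_4) = 15.625000, coefficient = 1

I ≈ (0.250000/2) × 68.500000 = 8.562500
Exact value: 8.500000
Error: 0.062500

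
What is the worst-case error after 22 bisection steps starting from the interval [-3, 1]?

Bisection error bound: |error| ≤ (b-a)/2^n
|error| ≤ (1 - (-3))/2^22 = 4/2^22
|error| ≤ 0.0000009537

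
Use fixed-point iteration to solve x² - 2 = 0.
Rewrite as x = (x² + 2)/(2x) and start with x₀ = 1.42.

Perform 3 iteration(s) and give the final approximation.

Equation: x² - 2 = 0
Fixed-point form: x = (x² + 2)/(2x)
x₀ = 1.42

x_1 = g(1.420000) = 1.414225
x_2 = g(1.414225) = 1.414214
x_3 = g(1.414214) = 1.414214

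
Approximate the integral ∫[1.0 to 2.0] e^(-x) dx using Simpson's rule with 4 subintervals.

f(x) = e^(-x)
a = 1.0, b = 2.0, n = 4
h = (b - a)/n = 0.250000

Simpson's rule: (h/3)[f(x₀) + 4f(x₁) + 2f(x₂) + ... + f(xₙ)]

x_0 = 1.0000, f(x_0) = 0.367879, coefficient = 1
x_1 = 1.2500, f(x_1) = 0.286505, coefficient = 4
x_2 = 1.5000, f(x_2) = 0.223130, coefficient = 2
x_3 = 1.7500, f(x_3) = 0.173774, coefficient = 4
x_4 = 2.0000, f(x_4) = 0.135335, coefficient = 1

I ≈ (0.250000/3) × 2.790590 = 0.232549
Exact value: 0.232544
Error: 0.000005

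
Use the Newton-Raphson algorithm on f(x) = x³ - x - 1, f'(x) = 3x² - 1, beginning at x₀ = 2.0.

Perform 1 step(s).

f(x) = x³ - x - 1
f'(x) = 3x² - 1
x₀ = 2.0

Newton-Raphson formula: x_{n+1} = x_n - f(x_n)/f'(x_n)

Iteration 1:
  f(2.000000) = 5.000000
  f'(2.000000) = 11.000000
  x_1 = 2.000000 - 5.000000/11.000000 = 1.545455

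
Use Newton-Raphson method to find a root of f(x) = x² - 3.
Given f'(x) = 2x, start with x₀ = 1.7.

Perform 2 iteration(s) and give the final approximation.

f(x) = x² - 3
f'(x) = 2x
x₀ = 1.7

Newton-Raphson formula: x_{n+1} = x_n - f(x_n)/f'(x_n)

Iteration 1:
  f(1.700000) = -0.110000
  f'(1.700000) = 3.400000
  x_1 = 1.700000 - (-0.110000)/3.400000 = 1.732353
Iteration 2:
  f(1.732353) = 0.001047
  f'(1.732353) = 3.464706
  x_2 = 1.732353 - 0.001047/3.464706 = 1.732051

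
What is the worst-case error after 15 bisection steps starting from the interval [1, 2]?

Bisection error bound: |error| ≤ (b-a)/2^n
|error| ≤ (2 - 1)/2^15 = 1/2^15
|error| ≤ 0.0000305176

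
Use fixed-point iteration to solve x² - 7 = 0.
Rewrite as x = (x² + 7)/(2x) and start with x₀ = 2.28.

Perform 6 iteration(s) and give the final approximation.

Equation: x² - 7 = 0
Fixed-point form: x = (x² + 7)/(2x)
x₀ = 2.28

x_1 = g(2.280000) = 2.675088
x_2 = g(2.675088) = 2.645912
x_3 = g(2.645912) = 2.645751
x_4 = g(2.645751) = 2.645751
x_5 = g(2.645751) = 2.645751
x_6 = g(2.645751) = 2.645751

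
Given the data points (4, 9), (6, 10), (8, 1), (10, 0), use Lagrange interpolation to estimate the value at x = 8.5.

Lagrange interpolation formula:
P(x) = Σ yᵢ × Lᵢ(x)
where Lᵢ(x) = Π_{j≠i} (x - xⱼ)/(xᵢ - xⱼ)

L_0(8.5) = (8.5 - 6)/(4 - 6) × (8.5 - 8)/(4 - 8) × (8.5 - 10)/(4 - 10) = 0.039062
L_1(8.5) = (8.5 - 4)/(6 - 4) × (8.5 - 8)/(6 - 8) × (8.5 - 10)/(6 - 10) = -0.210938
L_2(8.5) = (8.5 - 4)/(8 - 4) × (8.5 - 6)/(8 - 6) × (8.5 - 10)/(8 - 10) = 1.054688
L_3(8.5) = (8.5 - 4)/(10 - 4) × (8.5 - 6)/(10 - 6) × (8.5 - 8)/(10 - 8) = 0.117188

P(8.5) = 9×L_0(8.5) + 10×L_1(8.5) + 1×L_2(8.5) + 0×L_3(8.5)
P(8.5) = -0.703125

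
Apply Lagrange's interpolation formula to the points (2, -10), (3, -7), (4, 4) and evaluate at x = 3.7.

Lagrange interpolation formula:
P(x) = Σ yᵢ × Lᵢ(x)
where Lᵢ(x) = Π_{j≠i} (x - xⱼ)/(xᵢ - xⱼ)

L_0(3.7) = (3.7 - 3)/(2 - 3) × (3.7 - 4)/(2 - 4) = -0.105000
L_1(3.7) = (3.7 - 2)/(3 - 2) × (3.7 - 4)/(3 - 4) = 0.510000
L_2(3.7) = (3.7 - 2)/(4 - 2) × (3.7 - 3)/(4 - 3) = 0.595000

P(3.7) = (-10)×L_0(3.7) + (-7)×L_1(3.7) + 4×L_2(3.7)
P(3.7) = -0.140000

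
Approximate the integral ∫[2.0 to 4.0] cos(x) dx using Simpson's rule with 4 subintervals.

f(x) = cos(x)
a = 2.0, b = 4.0, n = 4
h = (b - a)/n = 0.500000

Simpson's rule: (h/3)[f(x₀) + 4f(x₁) + 2f(x₂) + ... + f(xₙ)]

x_0 = 2.0000, f(x_0) = -0.416147, coefficient = 1
x_1 = 2.5000, f(x_1) = -0.801144, coefficient = 4
x_2 = 3.0000, f(x_2) = -0.989992, coefficient = 2
x_3 = 3.5000, f(x_3) = -0.936457, coefficient = 4
x_4 = 4.0000, f(x_4) = -0.653644, coefficient = 1

I ≈ (0.500000/3) × -10.000177 = -1.666696
Exact value: -1.666100
Error: 0.000596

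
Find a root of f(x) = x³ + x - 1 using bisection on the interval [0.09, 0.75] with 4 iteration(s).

f(x) = x³ + x - 1
Initial interval: [0.09, 0.75]

Iteration 1:
  c_1 = (0.090000 + 0.750000)/2 = 0.420000
  f(c_1) = f(0.420000) = -0.505912
  f(a) × f(c) ≥ 0, new interval: [0.420000, 0.750000]
Iteration 2:
  c_2 = (0.420000 + 0.750000)/2 = 0.585000
  f(c_2) = f(0.585000) = -0.214798
  f(a) × f(c) ≥ 0, new interval: [0.585000, 0.750000]
Iteration 3:
  c_3 = (0.585000 + 0.750000)/2 = 0.667500
  f(c_3) = f(0.667500) = -0.035091
  f(a) × f(c) ≥ 0, new interval: [0.667500, 0.750000]
Iteration 4:
  c_4 = (0.667500 + 0.750000)/2 = 0.708750
  f(c_4) = f(0.708750) = 0.064774
  f(a) × f(c) < 0, new interval: [0.667500, 0.708750]

After 4 iteration(s), the approximation is c_4 = 0.708750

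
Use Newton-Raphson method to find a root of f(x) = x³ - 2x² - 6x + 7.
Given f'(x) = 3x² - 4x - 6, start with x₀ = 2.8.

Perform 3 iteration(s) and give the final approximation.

f(x) = x³ - 2x² - 6x + 7
f'(x) = 3x² - 4x - 6
x₀ = 2.8

Newton-Raphson formula: x_{n+1} = x_n - f(x_n)/f'(x_n)

Iteration 1:
  f(2.800000) = -3.528000
  f'(2.800000) = 6.320000
  x_1 = 2.800000 - (-3.528000)/6.320000 = 3.358228
Iteration 2:
  f(3.358228) = 2.168311
  f'(3.358228) = 14.400171
  x_2 = 3.358228 - 2.168311/14.400171 = 3.207652
Iteration 3:
  f(3.207652) = 0.179663
  f'(3.207652) = 12.036493
  x_3 = 3.207652 - 0.179663/12.036493 = 3.192726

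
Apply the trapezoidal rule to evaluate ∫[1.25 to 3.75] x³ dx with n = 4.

f(x) = x³
a = 1.25, b = 3.75, n = 4
h = (b - a)/n = 0.625000

Trapezoidal rule: (h/2)[f(x₀) + 2f(x₁) + 2f(x₂) + ... + f(xₙ)]

x_0 = 1.2500, f(x_0) = 1.953125, coefficient = 1
x_1 = 1.8750, f(x_1) = 6.591797, coefficient = 2
x_2 = 2.5000, f(x_2) = 15.625000, coefficient = 2
x_3 = 3.1250, f(x_3) = 30.517578, coefficient = 2
x_4 = 3.7500, f(x_4) = 52.734375, coefficient = 1

I ≈ (0.625000/2) × 160.156250 = 50.048828
Exact value: 48.828125
Error: 1.220703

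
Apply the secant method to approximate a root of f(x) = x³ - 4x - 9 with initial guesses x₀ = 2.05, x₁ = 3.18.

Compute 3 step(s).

f(x) = x³ - 4x - 9
x₀ = 2.05, x₁ = 3.18

Secant formula: x_{n+1} = x_n - f(x_n)(x_n - x_{n-1})/(f(x_n) - f(x_{n-1}))

Iteration 1:
  f(2.050000) = -8.584875
  f(3.180000) = 10.437432
  x_2 = 3.180000 - 10.437432×(3.180000 - 2.050000)/(10.437432 - (-8.584875))
       = 2.559975
Iteration 2:
  f(3.180000) = 10.437432
  f(2.559975) = -2.463169
  x_3 = 2.559975 - (-2.463169)×(2.559975 - 3.180000)/(-2.463169 - 10.437432)
       = 2.678359
Iteration 3:
  f(2.559975) = -2.463169
  f(2.678359) = -0.499933
  x_4 = 2.678359 - (-0.499933)×(2.678359 - 2.559975)/(-0.499933 - (-2.463169))
       = 2.708506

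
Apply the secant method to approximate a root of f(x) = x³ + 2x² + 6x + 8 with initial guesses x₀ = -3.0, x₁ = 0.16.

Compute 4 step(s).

f(x) = x³ + 2x² + 6x + 8
x₀ = -3.0, x₁ = 0.16

Secant formula: x_{n+1} = x_n - f(x_n)(x_n - x_{n-1})/(f(x_n) - f(x_{n-1}))

Iteration 1:
  f(-3.000000) = -19.000000
  f(0.160000) = 9.015296
  x_2 = 0.160000 - 9.015296×(0.160000 - (-3.000000))/(9.015296 - (-19.000000))
       = -0.856885
Iteration 2:
  f(0.160000) = 9.015296
  f(-0.856885) = 3.698024
  x_3 = -0.856885 - 3.698024×(-0.856885 - 0.160000)/(3.698024 - 9.015296)
       = -1.564102
Iteration 3:
  f(-0.856885) = 3.698024
  f(-1.564102) = -0.318225
  x_4 = -1.564102 - (-0.318225)×(-1.564102 - (-0.856885))/(-0.318225 - 3.698024)
       = -1.508066
Iteration 4:
  f(-1.564102) = -0.318225
  f(-1.508066) = 0.070390
  x_5 = -1.508066 - 0.070390×(-1.508066 - (-1.564102))/(0.070390 - (-0.318225))
       = -1.518216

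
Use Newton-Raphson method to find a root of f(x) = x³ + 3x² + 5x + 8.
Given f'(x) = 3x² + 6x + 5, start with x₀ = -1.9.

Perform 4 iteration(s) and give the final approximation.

f(x) = x³ + 3x² + 5x + 8
f'(x) = 3x² + 6x + 5
x₀ = -1.9

Newton-Raphson formula: x_{n+1} = x_n - f(x_n)/f'(x_n)

Iteration 1:
  f(-1.900000) = 2.471000
  f'(-1.900000) = 4.430000
  x_1 = -1.900000 - 2.471000/4.430000 = -2.457788
Iteration 2:
  f(-2.457788) = -1.013587
  f'(-2.457788) = 8.375436
  x_2 = -2.457788 - (-1.013587)/8.375436 = -2.336769
Iteration 3:
  f(-2.336769) = -0.062278
  f'(-2.336769) = 7.360853
  x_3 = -2.336769 - (-0.062278)/7.360853 = -2.328308
Iteration 4:
  f(-2.328308) = -0.000286
  f'(-2.328308) = 7.293208
  x_4 = -2.328308 - (-0.000286)/7.293208 = -2.328269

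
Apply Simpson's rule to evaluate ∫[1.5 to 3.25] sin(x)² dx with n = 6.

f(x) = sin(x)²
a = 1.5, b = 3.25, n = 6
h = (b - a)/n = 0.291667

Simpson's rule: (h/3)[f(x₀) + 4f(x₁) + 2f(x₂) + ... + f(xₙ)]

x_0 = 1.5000, f(x_0) = 0.994996, coefficient = 1
x_1 = 1.7917, f(x_1) = 0.952004, coefficient = 4
x_2 = 2.0833, f(x_2) = 0.759518, coefficient = 2
x_3 = 2.3750, f(x_3) = 0.481199, coefficient = 4
x_4 = 2.6667, f(x_4) = 0.209098, coefficient = 2
x_5 = 2.9583, f(x_5) = 0.033210, coefficient = 4
x_6 = 3.2500, f(x_6) = 0.011706, coefficient = 1

I ≈ (0.291667/3) × 8.809587 = 0.856488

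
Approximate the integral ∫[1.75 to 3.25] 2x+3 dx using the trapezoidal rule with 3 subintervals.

f(x) = 2x+3
a = 1.75, b = 3.25, n = 3
h = (b - a)/n = 0.500000

Trapezoidal rule: (h/2)[f(x₀) + 2f(x₁) + 2f(x₂) + ... + f(xₙ)]

x_0 = 1.7500, f(x_0) = 6.500000, coefficient = 1
x_1 = 2.2500, f(x_1) = 7.500000, coefficient = 2
x_2 = 2.7500, f(x_2) = 8.500000, coefficient = 2
x_3 = 3.2500, f(x_3) = 9.500000, coefficient = 1

I ≈ (0.500000/2) × 48.000000 = 12.000000
Exact value: 12.000000
Error: 0.000000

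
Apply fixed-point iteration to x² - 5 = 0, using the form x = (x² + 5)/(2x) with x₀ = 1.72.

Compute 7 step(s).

Equation: x² - 5 = 0
Fixed-point form: x = (x² + 5)/(2x)
x₀ = 1.72

x_1 = g(1.720000) = 2.313488
x_2 = g(2.313488) = 2.237363
x_3 = g(2.237363) = 2.236068
x_4 = g(2.236068) = 2.236068
x_5 = g(2.236068) = 2.236068
x_6 = g(2.236068) = 2.236068
x_7 = g(2.236068) = 2.236068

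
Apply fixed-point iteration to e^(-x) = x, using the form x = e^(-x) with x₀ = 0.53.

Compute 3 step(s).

Equation: e^(-x) = x
Fixed-point form: x = e^(-x)
x₀ = 0.53

x_1 = g(0.530000) = 0.588605
x_2 = g(0.588605) = 0.555101
x_3 = g(0.555101) = 0.574014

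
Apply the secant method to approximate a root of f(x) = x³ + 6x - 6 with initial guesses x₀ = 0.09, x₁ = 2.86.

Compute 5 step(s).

f(x) = x³ + 6x - 6
x₀ = 0.09, x₁ = 2.86

Secant formula: x_{n+1} = x_n - f(x_n)(x_n - x_{n-1})/(f(x_n) - f(x_{n-1}))

Iteration 1:
  f(0.090000) = -5.459271
  f(2.860000) = 34.553656
  x_2 = 2.860000 - 34.553656×(2.860000 - 0.090000)/(34.553656 - (-5.459271))
       = 0.467932
Iteration 2:
  f(2.860000) = 34.553656
  f(0.467932) = -3.089947
  x_3 = 0.467932 - (-3.089947)×(0.467932 - 2.860000)/(-3.089947 - 34.553656)
       = 0.664283
Iteration 3:
  f(0.467932) = -3.089947
  f(0.664283) = -1.721169
  x_4 = 0.664283 - (-1.721169)×(0.664283 - 0.467932)/(-1.721169 - (-3.089947))
       = 0.911185
Iteration 4:
  f(0.664283) = -1.721169
  f(0.911185) = 0.223629
  x_5 = 0.911185 - 0.223629×(0.911185 - 0.664283)/(0.223629 - (-1.721169))
       = 0.882794
Iteration 5:
  f(0.911185) = 0.223629
  f(0.882794) = -0.015250
  x_6 = 0.882794 - (-0.015250)×(0.882794 - 0.911185)/(-0.015250 - 0.223629)
       = 0.884607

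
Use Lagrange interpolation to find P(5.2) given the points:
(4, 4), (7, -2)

Lagrange interpolation formula:
P(x) = Σ yᵢ × Lᵢ(x)
where Lᵢ(x) = Π_{j≠i} (x - xⱼ)/(xᵢ - xⱼ)

L_0(5.2) = (5.2 - 7)/(4 - 7) = 0.600000
L_1(5.2) = (5.2 - 4)/(7 - 4) = 0.400000

P(5.2) = 4×L_0(5.2) + (-2)×L_1(5.2)
P(5.2) = 1.600000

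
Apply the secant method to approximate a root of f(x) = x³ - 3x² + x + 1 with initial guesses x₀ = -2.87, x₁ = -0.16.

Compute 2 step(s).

f(x) = x³ - 3x² + x + 1
x₀ = -2.87, x₁ = -0.16

Secant formula: x_{n+1} = x_n - f(x_n)(x_n - x_{n-1})/(f(x_n) - f(x_{n-1}))

Iteration 1:
  f(-2.870000) = -50.220603
  f(-0.160000) = 0.759104
  x_2 = -0.160000 - 0.759104×(-0.160000 - (-2.870000))/(0.759104 - (-50.220603))
       = -0.200353
Iteration 2:
  f(-0.160000) = 0.759104
  f(-0.200353) = 0.671181
  x_3 = -0.200353 - 0.671181×(-0.200353 - (-0.160000))/(0.671181 - 0.759104)
       = -0.508396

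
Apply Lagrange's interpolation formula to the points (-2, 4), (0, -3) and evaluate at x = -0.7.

Lagrange interpolation formula:
P(x) = Σ yᵢ × Lᵢ(x)
where Lᵢ(x) = Π_{j≠i} (x - xⱼ)/(xᵢ - xⱼ)

L_0(-0.7) = (-0.7 - 0)/(-2 - 0) = 0.350000
L_1(-0.7) = (-0.7 - (-2))/(0 - (-2)) = 0.650000

P(-0.7) = 4×L_0(-0.7) + (-3)×L_1(-0.7)
P(-0.7) = -0.550000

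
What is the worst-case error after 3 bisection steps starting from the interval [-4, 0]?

Bisection error bound: |error| ≤ (b-a)/2^n
|error| ≤ (0 - (-4))/2^3 = 4/2^3
|error| ≤ 0.5000000000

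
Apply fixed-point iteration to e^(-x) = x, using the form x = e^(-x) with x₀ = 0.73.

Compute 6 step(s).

Equation: e^(-x) = x
Fixed-point form: x = e^(-x)
x₀ = 0.73

x_1 = g(0.730000) = 0.481909
x_2 = g(0.481909) = 0.617603
x_3 = g(0.617603) = 0.539235
x_4 = g(0.539235) = 0.583194
x_5 = g(0.583194) = 0.558113
x_6 = g(0.558113) = 0.572288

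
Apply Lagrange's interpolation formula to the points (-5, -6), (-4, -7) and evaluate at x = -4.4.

Lagrange interpolation formula:
P(x) = Σ yᵢ × Lᵢ(x)
where Lᵢ(x) = Π_{j≠i} (x - xⱼ)/(xᵢ - xⱼ)

L_0(-4.4) = (-4.4 - (-4))/(-5 - (-4)) = 0.400000
L_1(-4.4) = (-4.4 - (-5))/(-4 - (-5)) = 0.600000

P(-4.4) = (-6)×L_0(-4.4) + (-7)×L_1(-4.4)
P(-4.4) = -6.600000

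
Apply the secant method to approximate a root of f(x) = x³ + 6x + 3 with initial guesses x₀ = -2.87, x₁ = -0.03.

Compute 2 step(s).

f(x) = x³ + 6x + 3
x₀ = -2.87, x₁ = -0.03

Secant formula: x_{n+1} = x_n - f(x_n)(x_n - x_{n-1})/(f(x_n) - f(x_{n-1}))

Iteration 1:
  f(-2.870000) = -37.859903
  f(-0.030000) = 2.819973
  x_2 = -0.030000 - 2.819973×(-0.030000 - (-2.870000))/(2.819973 - (-37.859903))
       = -0.226872
Iteration 2:
  f(-0.030000) = 2.819973
  f(-0.226872) = 1.627091
  x_3 = -0.226872 - 1.627091×(-0.226872 - (-0.030000))/(1.627091 - 2.819973)
       = -0.495405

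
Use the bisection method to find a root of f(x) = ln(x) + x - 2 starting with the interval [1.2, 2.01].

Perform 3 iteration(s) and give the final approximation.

f(x) = ln(x) + x - 2
Initial interval: [1.2, 2.01]

Iteration 1:
  c_1 = (1.200000 + 2.010000)/2 = 1.605000
  f(c_1) = f(1.605000) = 0.078124
  f(a) × f(c) < 0, new interval: [1.200000, 1.605000]
Iteration 2:
  c_2 = (1.200000 + 1.605000)/2 = 1.402500
  f(c_2) = f(1.402500) = -0.259244
  f(a) × f(c) ≥ 0, new interval: [1.402500, 1.605000]
Iteration 3:
  c_3 = (1.402500 + 1.605000)/2 = 1.503750
  f(c_3) = f(1.503750) = -0.088288
  f(a) × f(c) ≥ 0, new interval: [1.503750, 1.605000]

After 3 iteration(s), the approximation is c_3 = 1.503750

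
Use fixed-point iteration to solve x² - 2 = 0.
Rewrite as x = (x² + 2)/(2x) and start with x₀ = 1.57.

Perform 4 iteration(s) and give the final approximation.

Equation: x² - 2 = 0
Fixed-point form: x = (x² + 2)/(2x)
x₀ = 1.57

x_1 = g(1.570000) = 1.421943
x_2 = g(1.421943) = 1.414235
x_3 = g(1.414235) = 1.414214
x_4 = g(1.414214) = 1.414214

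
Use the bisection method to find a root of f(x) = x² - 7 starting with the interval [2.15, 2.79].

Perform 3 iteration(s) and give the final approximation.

f(x) = x² - 7
Initial interval: [2.15, 2.79]

Iteration 1:
  c_1 = (2.150000 + 2.790000)/2 = 2.470000
  f(c_1) = f(2.470000) = -0.899100
  f(a) × f(c) ≥ 0, new interval: [2.470000, 2.790000]
Iteration 2:
  c_2 = (2.470000 + 2.790000)/2 = 2.630000
  f(c_2) = f(2.630000) = -0.083100
  f(a) × f(c) ≥ 0, new interval: [2.630000, 2.790000]
Iteration 3:
  c_3 = (2.630000 + 2.790000)/2 = 2.710000
  f(c_3) = f(2.710000) = 0.344100
  f(a) × f(c) < 0, new interval: [2.630000, 2.710000]

After 3 iteration(s), the approximation is c_3 = 2.710000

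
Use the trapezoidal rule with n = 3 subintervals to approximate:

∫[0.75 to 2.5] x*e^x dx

f(x) = x*e^x
a = 0.75, b = 2.5, n = 3
h = (b - a)/n = 0.583333

Trapezoidal rule: (h/2)[f(x₀) + 2f(x₁) + 2f(x₂) + ... + f(xₙ)]

x_0 = 0.7500, f(x_0) = 1.587750, coefficient = 1
x_1 = 1.3333, f(x_1) = 5.058224, coefficient = 2
x_2 = 1.9167, f(x_2) = 13.029998, coefficient = 2
x_3 = 2.5000, f(x_3) = 30.456235, coefficient = 1

I ≈ (0.583333/2) × 68.220429 = 19.897625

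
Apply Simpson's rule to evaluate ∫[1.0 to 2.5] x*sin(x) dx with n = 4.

f(x) = x*sin(x)
a = 1.0, b = 2.5, n = 4
h = (b - a)/n = 0.375000

Simpson's rule: (h/3)[f(x₀) + 4f(x₁) + 2f(x₂) + ... + f(xₙ)]

x_0 = 1.0000, f(x_0) = 0.841471, coefficient = 1
x_1 = 1.3750, f(x_1) = 1.348728, coefficient = 4
x_2 = 1.7500, f(x_2) = 1.721975, coefficient = 2
x_3 = 2.1250, f(x_3) = 1.806930, coefficient = 4
x_4 = 2.5000, f(x_4) = 1.496180, coefficient = 1

I ≈ (0.375000/3) × 18.404232 = 2.300529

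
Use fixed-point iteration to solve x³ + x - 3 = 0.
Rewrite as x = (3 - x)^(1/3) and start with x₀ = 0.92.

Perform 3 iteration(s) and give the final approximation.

Equation: x³ + x - 3 = 0
Fixed-point form: x = (3 - x)^(1/3)
x₀ = 0.92

x_1 = g(0.920000) = 1.276501
x_2 = g(1.276501) = 1.198957
x_3 = g(1.198957) = 1.216675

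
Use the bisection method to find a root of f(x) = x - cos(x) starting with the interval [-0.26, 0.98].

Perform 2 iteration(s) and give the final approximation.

f(x) = x - cos(x)
Initial interval: [-0.26, 0.98]

Iteration 1:
  c_1 = (-0.260000 + 0.980000)/2 = 0.360000
  f(c_1) = f(0.360000) = -0.575897
  f(a) × f(c) ≥ 0, new interval: [0.360000, 0.980000]
Iteration 2:
  c_2 = (0.360000 + 0.980000)/2 = 0.670000
  f(c_2) = f(0.670000) = -0.113822
  f(a) × f(c) ≥ 0, new interval: [0.670000, 0.980000]

After 2 iteration(s), the approximation is c_2 = 0.670000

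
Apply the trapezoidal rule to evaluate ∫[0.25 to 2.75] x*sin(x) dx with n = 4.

f(x) = x*sin(x)
a = 0.25, b = 2.75, n = 4
h = (b - a)/n = 0.625000

Trapezoidal rule: (h/2)[f(x₀) + 2f(x₁) + 2f(x₂) + ... + f(xₙ)]

x_0 = 0.2500, f(x_0) = 0.061851, coefficient = 1
x_1 = 0.8750, f(x_1) = 0.671601, coefficient = 2
x_2 = 1.5000, f(x_2) = 1.496242, coefficient = 2
x_3 = 2.1250, f(x_3) = 1.806930, coefficient = 2
x_4 = 2.7500, f(x_4) = 1.049568, coefficient = 1

I ≈ (0.625000/2) × 9.060964 = 2.831551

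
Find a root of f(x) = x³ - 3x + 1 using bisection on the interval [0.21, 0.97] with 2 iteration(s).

f(x) = x³ - 3x + 1
Initial interval: [0.21, 0.97]

Iteration 1:
  c_1 = (0.210000 + 0.970000)/2 = 0.590000
  f(c_1) = f(0.590000) = -0.564621
  f(a) × f(c) < 0, new interval: [0.210000, 0.590000]
Iteration 2:
  c_2 = (0.210000 + 0.590000)/2 = 0.400000
  f(c_2) = f(0.400000) = -0.136000
  f(a) × f(c) < 0, new interval: [0.210000, 0.400000]

After 2 iteration(s), the approximation is c_2 = 0.400000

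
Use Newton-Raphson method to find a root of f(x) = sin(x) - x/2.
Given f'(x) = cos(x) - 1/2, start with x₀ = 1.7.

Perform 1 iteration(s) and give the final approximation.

f(x) = sin(x) - x/2
f'(x) = cos(x) - 1/2
x₀ = 1.7

Newton-Raphson formula: x_{n+1} = x_n - f(x_n)/f'(x_n)

Iteration 1:
  f(1.700000) = 0.141665
  f'(1.700000) = -0.628844
  x_1 = 1.700000 - 0.141665/(-0.628844) = 1.925278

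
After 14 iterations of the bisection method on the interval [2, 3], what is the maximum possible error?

Bisection error bound: |error| ≤ (b-a)/2^n
|error| ≤ (3 - 2)/2^14 = 1/2^14
|error| ≤ 0.0000610352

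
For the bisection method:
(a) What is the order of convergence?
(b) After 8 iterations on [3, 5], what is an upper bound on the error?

(a) Bisection has linear (order 1) convergence; the error is halved each step.

(b) Error bound = (b-a)/2^n = (5 - 3)/2^{8}
    = 2/2^{8}

(a) 1 (linear); (b) error ≤ 7.81e-03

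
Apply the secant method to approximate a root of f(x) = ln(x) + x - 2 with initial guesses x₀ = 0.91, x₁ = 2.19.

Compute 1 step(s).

f(x) = ln(x) + x - 2
x₀ = 0.91, x₁ = 2.19

Secant formula: x_{n+1} = x_n - f(x_n)(x_n - x_{n-1})/(f(x_n) - f(x_{n-1}))

Iteration 1:
  f(0.910000) = -1.184311
  f(2.190000) = 0.973902
  x_2 = 2.190000 - 0.973902×(2.190000 - 0.910000)/(0.973902 - (-1.184311))
       = 1.612395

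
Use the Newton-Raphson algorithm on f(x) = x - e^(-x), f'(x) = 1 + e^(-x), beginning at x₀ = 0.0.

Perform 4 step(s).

f(x) = x - e^(-x)
f'(x) = 1 + e^(-x)
x₀ = 0.0

Newton-Raphson formula: x_{n+1} = x_n - f(x_n)/f'(x_n)

Iteration 1:
  f(0.000000) = -1.000000
  f'(0.000000) = 2.000000
  x_1 = 0.000000 - (-1.000000)/2.000000 = 0.500000
Iteration 2:
  f(0.500000) = -0.106531
  f'(0.500000) = 1.606531
  x_2 = 0.500000 - (-0.106531)/1.606531 = 0.566311
Iteration 3:
  f(0.566311) = -0.001305
  f'(0.566311) = 1.567616
  x_3 = 0.566311 - (-0.001305)/1.567616 = 0.567143
Iteration 4:
  f(0.567143) = 0.000000
  f'(0.567143) = 1.567143
  x_4 = 0.567143 - 0.000000/1.567143 = 0.567143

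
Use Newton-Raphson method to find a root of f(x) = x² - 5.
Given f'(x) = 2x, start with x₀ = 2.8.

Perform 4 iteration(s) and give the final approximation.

f(x) = x² - 5
f'(x) = 2x
x₀ = 2.8

Newton-Raphson formula: x_{n+1} = x_n - f(x_n)/f'(x_n)

Iteration 1:
  f(2.800000) = 2.840000
  f'(2.800000) = 5.600000
  x_1 = 2.800000 - 2.840000/5.600000 = 2.292857
Iteration 2:
  f(2.292857) = 0.257194
  f'(2.292857) = 4.585714
  x_2 = 2.292857 - 0.257194/4.585714 = 2.236771
Iteration 3:
  f(2.236771) = 0.003146
  f'(2.236771) = 4.473543
  x_3 = 2.236771 - 0.003146/4.473543 = 2.236068
Iteration 4:
  f(2.236068) = 0.000000
  f'(2.236068) = 4.472136
  x_4 = 2.236068 - 0.000000/4.472136 = 2.236068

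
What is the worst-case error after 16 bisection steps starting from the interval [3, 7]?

Bisection error bound: |error| ≤ (b-a)/2^n
|error| ≤ (7 - 3)/2^16 = 4/2^16
|error| ≤ 0.0000610352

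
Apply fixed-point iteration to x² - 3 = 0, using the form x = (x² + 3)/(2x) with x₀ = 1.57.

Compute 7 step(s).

Equation: x² - 3 = 0
Fixed-point form: x = (x² + 3)/(2x)
x₀ = 1.57

x_1 = g(1.570000) = 1.740414
x_2 = g(1.740414) = 1.732071
x_3 = g(1.732071) = 1.732051
x_4 = g(1.732051) = 1.732051
x_5 = g(1.732051) = 1.732051
x_6 = g(1.732051) = 1.732051
x_7 = g(1.732051) = 1.732051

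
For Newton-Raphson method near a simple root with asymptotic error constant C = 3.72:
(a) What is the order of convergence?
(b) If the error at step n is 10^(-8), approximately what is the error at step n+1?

(a) Newton-Raphson has quadratic (order 2) convergence near simple roots.
    This means |e_{n+1}| ≈ C|e_n|².

(b) With |e_n| = 10^(-8) and C = 3.72:
    |e_{n+1}| ≈ 3.72 × (10^(-8))² = 3.72 × 10^(-16)

(a) 2 (quadratic); (b) |e_{n+1}| ≈ 3.720e-16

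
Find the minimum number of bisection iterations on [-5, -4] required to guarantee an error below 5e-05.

We need (b-a)/2^n ≤ 5e-05
(-4 - (-5))/2^n ≤ 5e-05
1/2^n ≤ 5e-05
2^n ≥ 20000
n ≥ log₂(20000) = 14.29
n ≥ 15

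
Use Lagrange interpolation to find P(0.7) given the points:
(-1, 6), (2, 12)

Lagrange interpolation formula:
P(x) = Σ yᵢ × Lᵢ(x)
where Lᵢ(x) = Π_{j≠i} (x - xⱼ)/(xᵢ - xⱼ)

L_0(0.7) = (0.7 - 2)/(-1 - 2) = 0.433333
L_1(0.7) = (0.7 - (-1))/(2 - (-1)) = 0.566667

P(0.7) = 6×L_0(0.7) + 12×L_1(0.7)
P(0.7) = 9.400000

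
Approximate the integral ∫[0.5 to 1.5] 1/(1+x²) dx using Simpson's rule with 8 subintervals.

f(x) = 1/(1+x²)
a = 0.5, b = 1.5, n = 8
h = (b - a)/n = 0.125000

Simpson's rule: (h/3)[f(x₀) + 4f(x₁) + 2f(x₂) + ... + f(xₙ)]

x_0 = 0.5000, f(x_0) = 0.800000, coefficient = 1
x_1 = 0.6250, f(x_1) = 0.719101, coefficient = 4
x_2 = 0.7500, f(x_2) = 0.640000, coefficient = 2
x_3 = 0.8750, f(x_3) = 0.566372, coefficient = 4
x_4 = 1.0000, f(x_4) = 0.500000, coefficient = 2
x_5 = 1.1250, f(x_5) = 0.441379, coefficient = 4
x_6 = 1.2500, f(x_6) = 0.390244, coefficient = 2
x_7 = 1.3750, f(x_7) = 0.345946, coefficient = 4
x_8 = 1.5000, f(x_8) = 0.307692, coefficient = 1

I ≈ (0.125000/3) × 12.459372 = 0.519141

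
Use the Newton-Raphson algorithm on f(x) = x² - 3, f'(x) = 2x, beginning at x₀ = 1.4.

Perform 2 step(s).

f(x) = x² - 3
f'(x) = 2x
x₀ = 1.4

Newton-Raphson formula: x_{n+1} = x_n - f(x_n)/f'(x_n)

Iteration 1:
  f(1.400000) = -1.040000
  f'(1.400000) = 2.800000
  x_1 = 1.400000 - (-1.040000)/2.800000 = 1.771429
Iteration 2:
  f(1.771429) = 0.137959
  f'(1.771429) = 3.542857
  x_2 = 1.771429 - 0.137959/3.542857 = 1.732488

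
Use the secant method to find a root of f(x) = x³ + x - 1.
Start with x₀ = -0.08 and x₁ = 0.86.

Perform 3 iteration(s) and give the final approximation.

f(x) = x³ + x - 1
x₀ = -0.08, x₁ = 0.86

Secant formula: x_{n+1} = x_n - f(x_n)(x_n - x_{n-1})/(f(x_n) - f(x_{n-1}))

Iteration 1:
  f(-0.080000) = -1.080512
  f(0.860000) = 0.496056
  x_2 = 0.860000 - 0.496056×(0.860000 - (-0.080000))/(0.496056 - (-1.080512))
       = 0.564236
Iteration 2:
  f(0.860000) = 0.496056
  f(0.564236) = -0.256133
  x_3 = 0.564236 - (-0.256133)×(0.564236 - 0.860000)/(-0.256133 - 0.496056)
       = 0.664948
Iteration 3:
  f(0.564236) = -0.256133
  f(0.664948) = -0.041040
  x_4 = 0.664948 - (-0.041040)×(0.664948 - 0.564236)/(-0.041040 - (-0.256133))
       = 0.684165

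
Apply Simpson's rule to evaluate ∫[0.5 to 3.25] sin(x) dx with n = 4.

f(x) = sin(x)
a = 0.5, b = 3.25, n = 4
h = (b - a)/n = 0.687500

Simpson's rule: (h/3)[f(x₀) + 4f(x₁) + 2f(x₂) + ... + f(xₙ)]

x_0 = 0.5000, f(x_0) = 0.479426, coefficient = 1
x_1 = 1.1875, f(x_1) = 0.927437, coefficient = 4
x_2 = 1.8750, f(x_2) = 0.954086, coefficient = 2
x_3 = 2.5625, f(x_3) = 0.547265, coefficient = 4
x_4 = 3.2500, f(x_4) = -0.108195, coefficient = 1

I ≈ (0.687500/3) × 8.178209 = 1.874173
Exact value: 1.871712
Error: 0.002461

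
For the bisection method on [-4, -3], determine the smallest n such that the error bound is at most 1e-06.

We need (b-a)/2^n ≤ 1e-06
(-3 - (-4))/2^n ≤ 1e-06
1/2^n ≤ 1e-06
2^n ≥ 1000000
n ≥ log₂(1000000) = 19.93
n ≥ 20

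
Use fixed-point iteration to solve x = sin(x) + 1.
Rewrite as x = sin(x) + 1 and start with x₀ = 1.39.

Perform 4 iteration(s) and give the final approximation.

Equation: x = sin(x) + 1
Fixed-point form: x = sin(x) + 1
x₀ = 1.39

x_1 = g(1.390000) = 1.983701
x_2 = g(1.983701) = 1.915959
x_3 = g(1.915959) = 1.941020
x_4 = g(1.941020) = 1.932246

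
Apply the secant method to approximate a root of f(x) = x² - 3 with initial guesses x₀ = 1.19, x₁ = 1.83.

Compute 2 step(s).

f(x) = x² - 3
x₀ = 1.19, x₁ = 1.83

Secant formula: x_{n+1} = x_n - f(x_n)(x_n - x_{n-1})/(f(x_n) - f(x_{n-1}))

Iteration 1:
  f(1.190000) = -1.583900
  f(1.830000) = 0.348900
  x_2 = 1.830000 - 0.348900×(1.830000 - 1.190000)/(0.348900 - (-1.583900))
       = 1.714470
Iteration 2:
  f(1.830000) = 0.348900
  f(1.714470) = -0.060592
  x_3 = 1.714470 - (-0.060592)×(1.714470 - 1.830000)/(-0.060592 - 0.348900)
       = 1.731565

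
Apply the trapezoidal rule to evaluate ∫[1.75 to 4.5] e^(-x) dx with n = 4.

f(x) = e^(-x)
a = 1.75, b = 4.5, n = 4
h = (b - a)/n = 0.687500

Trapezoidal rule: (h/2)[f(x₀) + 2f(x₁) + 2f(x₂) + ... + f(xₙ)]

x_0 = 1.7500, f(x_0) = 0.173774, coefficient = 1
x_1 = 2.4375, f(x_1) = 0.087379, coefficient = 2
x_2 = 3.1250, f(x_2) = 0.043937, coefficient = 2
x_3 = 3.8125, f(x_3) = 0.022093, coefficient = 2
x_4 = 4.5000, f(x_4) = 0.011109, coefficient = 1

I ≈ (0.687500/2) × 0.491701 = 0.169022
Exact value: 0.162665
Error: 0.006357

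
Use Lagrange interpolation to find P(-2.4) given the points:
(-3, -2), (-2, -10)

Lagrange interpolation formula:
P(x) = Σ yᵢ × Lᵢ(x)
where Lᵢ(x) = Π_{j≠i} (x - xⱼ)/(xᵢ - xⱼ)

L_0(-2.4) = (-2.4 - (-2))/(-3 - (-2)) = 0.400000
L_1(-2.4) = (-2.4 - (-3))/(-2 - (-3)) = 0.600000

P(-2.4) = (-2)×L_0(-2.4) + (-10)×L_1(-2.4)
P(-2.4) = -6.800000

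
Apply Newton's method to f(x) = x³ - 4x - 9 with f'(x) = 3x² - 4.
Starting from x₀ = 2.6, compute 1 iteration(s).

f(x) = x³ - 4x - 9
f'(x) = 3x² - 4
x₀ = 2.6

Newton-Raphson formula: x_{n+1} = x_n - f(x_n)/f'(x_n)

Iteration 1:
  f(2.600000) = -1.824000
  f'(2.600000) = 16.280000
  x_1 = 2.600000 - (-1.824000)/16.280000 = 2.712039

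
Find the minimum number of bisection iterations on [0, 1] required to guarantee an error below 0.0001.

We need (b-a)/2^n ≤ 0.0001
(1 - 0)/2^n ≤ 0.0001
1/2^n ≤ 0.0001
2^n ≥ 10000
n ≥ log₂(10000) = 13.29
n ≥ 14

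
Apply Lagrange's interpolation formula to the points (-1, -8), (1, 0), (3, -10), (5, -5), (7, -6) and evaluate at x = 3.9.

Lagrange interpolation formula:
P(x) = Σ yᵢ × Lᵢ(x)
where Lᵢ(x) = Π_{j≠i} (x - xⱼ)/(xᵢ - xⱼ)

L_0(3.9) = (3.9 - 1)/(-1 - 1) × (3.9 - 3)/(-1 - 3) × (3.9 - 5)/(-1 - 5) × (3.9 - 7)/(-1 - 7) = 0.023177
L_1(3.9) = (3.9 - (-1))/(1 - (-1)) × (3.9 - 3)/(1 - 3) × (3.9 - 5)/(1 - 5) × (3.9 - 7)/(1 - 7) = -0.156647
L_2(3.9) = (3.9 - (-1))/(3 - (-1)) × (3.9 - 1)/(3 - 1) × (3.9 - 5)/(3 - 5) × (3.9 - 7)/(3 - 7) = 0.757127
L_3(3.9) = (3.9 - (-1))/(5 - (-1)) × (3.9 - 1)/(5 - 1) × (3.9 - 3)/(5 - 3) × (3.9 - 7)/(5 - 7) = 0.412978
L_4(3.9) = (3.9 - (-1))/(7 - (-1)) × (3.9 - 1)/(7 - 1) × (3.9 - 3)/(7 - 3) × (3.9 - 5)/(7 - 5) = -0.036635

P(3.9) = (-8)×L_0(3.9) + 0×L_1(3.9) + (-10)×L_2(3.9) + (-5)×L_3(3.9) + (-6)×L_4(3.9)
P(3.9) = -9.601764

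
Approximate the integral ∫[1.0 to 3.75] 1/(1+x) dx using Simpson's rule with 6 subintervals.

f(x) = 1/(1+x)
a = 1.0, b = 3.75, n = 6
h = (b - a)/n = 0.458333

Simpson's rule: (h/3)[f(x₀) + 4f(x₁) + 2f(x₂) + ... + f(xₙ)]

x_0 = 1.0000, f(x_0) = 0.500000, coefficient = 1
x_1 = 1.4583, f(x_1) = 0.406780, coefficient = 4
x_2 = 1.9167, f(x_2) = 0.342857, coefficient = 2
x_3 = 2.3750, f(x_3) = 0.296296, coefficient = 4
x_4 = 2.8333, f(x_4) = 0.260870, coefficient = 2
x_5 = 3.2917, f(x_5) = 0.233010, coefficient = 4
x_6 = 3.7500, f(x_6) = 0.210526, coefficient = 1

I ≈ (0.458333/3) × 5.662322 = 0.865077
Exact value: 0.864997
Error: 0.000080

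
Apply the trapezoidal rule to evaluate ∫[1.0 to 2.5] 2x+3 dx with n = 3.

f(x) = 2x+3
a = 1.0, b = 2.5, n = 3
h = (b - a)/n = 0.500000

Trapezoidal rule: (h/2)[f(x₀) + 2f(x₁) + 2f(x₂) + ... + f(xₙ)]

x_0 = 1.0000, f(x_0) = 5.000000, coefficient = 1
x_1 = 1.5000, f(x_1) = 6.000000, coefficient = 2
x_2 = 2.0000, f(x_2) = 7.000000, coefficient = 2
x_3 = 2.5000, f(x_3) = 8.000000, coefficient = 1

I ≈ (0.500000/2) × 39.000000 = 9.750000
Exact value: 9.750000
Error: 0.000000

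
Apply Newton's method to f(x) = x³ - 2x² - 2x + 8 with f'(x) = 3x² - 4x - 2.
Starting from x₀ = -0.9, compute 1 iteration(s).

f(x) = x³ - 2x² - 2x + 8
f'(x) = 3x² - 4x - 2
x₀ = -0.9

Newton-Raphson formula: x_{n+1} = x_n - f(x_n)/f'(x_n)

Iteration 1:
  f(-0.900000) = 7.451000
  f'(-0.900000) = 4.030000
  x_1 = -0.900000 - 7.451000/4.030000 = -2.748883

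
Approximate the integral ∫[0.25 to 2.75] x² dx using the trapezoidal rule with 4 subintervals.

f(x) = x²
a = 0.25, b = 2.75, n = 4
h = (b - a)/n = 0.625000

Trapezoidal rule: (h/2)[f(x₀) + 2f(x₁) + 2f(x₂) + ... + f(xₙ)]

x_0 = 0.2500, f(x_0) = 0.062500, coefficient = 1
x_1 = 0.8750, f(x_1) = 0.765625, coefficient = 2
x_2 = 1.5000, f(x_2) = 2.250000, coefficient = 2
x_3 = 2.1250, f(x_3) = 4.515625, coefficient = 2
x_4 = 2.7500, f(x_4) = 7.562500, coefficient = 1

I ≈ (0.625000/2) × 22.687500 = 7.089844
Exact value: 6.927083
Error: 0.162760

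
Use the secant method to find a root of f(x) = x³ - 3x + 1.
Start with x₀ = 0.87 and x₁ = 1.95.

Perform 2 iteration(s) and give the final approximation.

f(x) = x³ - 3x + 1
x₀ = 0.87, x₁ = 1.95

Secant formula: x_{n+1} = x_n - f(x_n)(x_n - x_{n-1})/(f(x_n) - f(x_{n-1}))

Iteration 1:
  f(0.870000) = -0.951497
  f(1.950000) = 2.564875
  x_2 = 1.950000 - 2.564875×(1.950000 - 0.870000)/(2.564875 - (-0.951497))
       = 1.162238
Iteration 2:
  f(1.950000) = 2.564875
  f(1.162238) = -0.916766
  x_3 = 1.162238 - (-0.916766)×(1.162238 - 1.950000)/(-0.916766 - 2.564875)
       = 1.369667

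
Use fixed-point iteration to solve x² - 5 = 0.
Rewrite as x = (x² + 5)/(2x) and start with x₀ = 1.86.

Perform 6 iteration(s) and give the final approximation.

Equation: x² - 5 = 0
Fixed-point form: x = (x² + 5)/(2x)
x₀ = 1.86

x_1 = g(1.860000) = 2.274086
x_2 = g(2.274086) = 2.236386
x_3 = g(2.236386) = 2.236068
x_4 = g(2.236068) = 2.236068
x_5 = g(2.236068) = 2.236068
x_6 = g(2.236068) = 2.236068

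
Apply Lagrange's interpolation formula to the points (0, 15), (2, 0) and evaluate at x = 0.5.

Lagrange interpolation formula:
P(x) = Σ yᵢ × Lᵢ(x)
where Lᵢ(x) = Π_{j≠i} (x - xⱼ)/(xᵢ - xⱼ)

L_0(0.5) = (0.5 - 2)/(0 - 2) = 0.750000
L_1(0.5) = (0.5 - 0)/(2 - 0) = 0.250000

P(0.5) = 15×L_0(0.5) + 0×L_1(0.5)
P(0.5) = 11.250000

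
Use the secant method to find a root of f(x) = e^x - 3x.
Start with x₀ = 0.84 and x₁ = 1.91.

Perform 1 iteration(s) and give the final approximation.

f(x) = e^x - 3x
x₀ = 0.84, x₁ = 1.91

Secant formula: x_{n+1} = x_n - f(x_n)(x_n - x_{n-1})/(f(x_n) - f(x_{n-1}))

Iteration 1:
  f(0.840000) = -0.203633
  f(1.910000) = 1.023089
  x_2 = 1.910000 - 1.023089×(1.910000 - 0.840000)/(1.023089 - (-0.203633))
       = 1.017618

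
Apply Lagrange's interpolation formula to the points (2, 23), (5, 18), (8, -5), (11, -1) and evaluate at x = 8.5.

Lagrange interpolation formula:
P(x) = Σ yᵢ × Lᵢ(x)
where Lᵢ(x) = Π_{j≠i} (x - xⱼ)/(xᵢ - xⱼ)

L_0(8.5) = (8.5 - 5)/(2 - 5) × (8.5 - 8)/(2 - 8) × (8.5 - 11)/(2 - 11) = 0.027006
L_1(8.5) = (8.5 - 2)/(5 - 2) × (8.5 - 8)/(5 - 8) × (8.5 - 11)/(5 - 11) = -0.150463
L_2(8.5) = (8.5 - 2)/(8 - 2) × (8.5 - 5)/(8 - 5) × (8.5 - 11)/(8 - 11) = 1.053241
L_3(8.5) = (8.5 - 2)/(11 - 2) × (8.5 - 5)/(11 - 5) × (8.5 - 8)/(11 - 8) = 0.070216

P(8.5) = 23×L_0(8.5) + 18×L_1(8.5) + (-5)×L_2(8.5) + (-1)×L_3(8.5)
P(8.5) = -7.423611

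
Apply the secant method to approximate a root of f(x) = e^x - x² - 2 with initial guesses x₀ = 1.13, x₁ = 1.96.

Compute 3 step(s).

f(x) = e^x - x² - 2
x₀ = 1.13, x₁ = 1.96

Secant formula: x_{n+1} = x_n - f(x_n)(x_n - x_{n-1})/(f(x_n) - f(x_{n-1}))

Iteration 1:
  f(1.130000) = -0.181243
  f(1.960000) = 1.257727
  x_2 = 1.960000 - 1.257727×(1.960000 - 1.130000)/(1.257727 - (-0.181243))
       = 1.234541
Iteration 2:
  f(1.960000) = 1.257727
  f(1.234541) = -0.087290
  x_3 = 1.234541 - (-0.087290)×(1.234541 - 1.960000)/(-0.087290 - 1.257727)
       = 1.281623
Iteration 3:
  f(1.234541) = -0.087290
  f(1.281623) = -0.040076
  x_4 = 1.281623 - (-0.040076)×(1.281623 - 1.234541)/(-0.040076 - (-0.087290))
       = 1.321586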